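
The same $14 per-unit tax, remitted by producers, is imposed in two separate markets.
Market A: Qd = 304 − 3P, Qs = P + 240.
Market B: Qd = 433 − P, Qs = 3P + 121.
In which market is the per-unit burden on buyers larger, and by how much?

Market A: pre-tax P* = $16, Q* = 256; post-tax Q = 245.5; per-unit burden on buyers = $3.5.
Market B: pre-tax P* = $78, Q* = 355; post-tax Q = 344.5; per-unit burden on buyers = $10.5.
Difference: $3.5 vs $10.5 → market B is larger by $7.

Market B, by $7.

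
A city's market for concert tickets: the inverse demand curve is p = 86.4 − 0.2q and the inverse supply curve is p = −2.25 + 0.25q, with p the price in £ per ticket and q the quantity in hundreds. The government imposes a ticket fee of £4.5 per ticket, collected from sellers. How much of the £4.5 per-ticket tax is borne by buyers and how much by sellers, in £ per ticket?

Rewrite in direct form: qd = 432 − 5p and qs = 4p + 9.
Without the tax, 432 − 5p = 4p + 9 gives 9p = 423, so p* = £47 and q* = 197.
With the tax collected from sellers, supply shifts: qs = 4(p − 4.5) + 9.
New equilibrium: buyers pay £49, sellers receive £44.5, q = 187. (Wedge: pb − ps = 4.5.)
Burden on buyers: £2; on sellers: £2.5. (They sum to £4.5.)
The less price-elastic side of the market bears the larger share of a per-unit tax.

Buyers bear £2 per ticket; sellers bear £2.5 per ticket.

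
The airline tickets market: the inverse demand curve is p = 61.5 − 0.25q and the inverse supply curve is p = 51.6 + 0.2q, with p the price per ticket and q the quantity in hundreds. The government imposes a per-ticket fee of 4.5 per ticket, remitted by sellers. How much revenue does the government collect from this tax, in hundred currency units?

Tax revenue = 54 hundred.

Inverting to q(p) form: qd = 246 − 4p; qs = 5p − 258.
Before the tax: set 246 − 4p = 5p − 258 → p* = 56, q* = 22.
With the tax collected from sellers, supply shifts: qs = 5(p − 4.5) − 258.
Solving gives q = 12 with buyers paying 58.5 and sellers receiving 54 (the 4.5 wedge).
Revenue = t · Q = 4.5 · 12 = 54.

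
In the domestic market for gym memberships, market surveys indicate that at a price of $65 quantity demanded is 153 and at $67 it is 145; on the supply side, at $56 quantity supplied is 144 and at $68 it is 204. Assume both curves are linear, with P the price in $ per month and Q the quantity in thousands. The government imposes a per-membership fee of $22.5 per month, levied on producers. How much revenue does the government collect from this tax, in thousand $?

Tax revenue = $2677.5 thousand.

Demand slope: (145 − 153)/(67 − 65) = -4, so Qd = 413 − 4P.
Supply slope: (204 − 144)/(68 − 56) = 5, so Qs = 5P − 136.
Before the tax: set 413 − 4P = 5P − 136 → P* = $61, Q* = 169.
With the tax collected from producers, supply shifts: Qs = 5(P − 22.5) − 136.
Solving gives Q = 119 with buyers paying $73.5 and producers receiving $51 (the $22.5 wedge).
Revenue = t · Q = 22.5 · 119 = $2677.5.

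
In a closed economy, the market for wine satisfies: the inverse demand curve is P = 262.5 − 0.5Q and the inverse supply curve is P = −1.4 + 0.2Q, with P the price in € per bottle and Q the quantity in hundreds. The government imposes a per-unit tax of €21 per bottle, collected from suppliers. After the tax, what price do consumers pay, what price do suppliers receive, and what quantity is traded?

Inverting to Q(P) form: Qd = 525 − 2P; Qs = 5P + 7.
Without the tax, 525 − 2P = 5P + 7 gives 7P = 518, so P* = €74 and Q* = 377.
With the tax collected from suppliers, supply shifts: Qs = 5(P − 21) + 7.
Solving gives Q = 347 with consumers paying €89 and suppliers receiving €68 (the €21 wedge).
The less price-elastic side of the market bears the larger share of a per-unit tax.

Consumers pay €89; suppliers receive €68; quantity = 347.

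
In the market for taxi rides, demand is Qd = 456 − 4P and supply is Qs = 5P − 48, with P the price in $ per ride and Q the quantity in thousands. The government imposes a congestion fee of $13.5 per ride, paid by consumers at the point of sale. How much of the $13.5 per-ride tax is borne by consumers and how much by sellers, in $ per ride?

Without the tax, 456 − 4P = 5P − 48 gives 9P = 504, so P* = $56 and Q* = 232.
With the tax collected from consumers, demand (in seller-price terms) shifts: Qd = 456 − 4(P + 13.5).
Solving gives Q = 202 with consumers paying $63.5 and sellers receiving $50 (the $13.5 wedge).
Burden on consumers: $7.5; on sellers: $6. (They sum to $13.5.)

Consumers bear $7.5 per ride; sellers bear $6 per ride.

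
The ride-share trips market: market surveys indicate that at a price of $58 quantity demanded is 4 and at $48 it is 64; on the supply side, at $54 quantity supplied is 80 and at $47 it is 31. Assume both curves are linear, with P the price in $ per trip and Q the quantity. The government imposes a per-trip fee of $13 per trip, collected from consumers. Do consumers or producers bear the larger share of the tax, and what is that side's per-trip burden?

Demand slope: (64 − 4)/(48 − 58) = -6, so Qd = 352 − 6P.
Supply slope: (31 − 80)/(47 − 54) = 7, so Qs = 7P − 298.
Before the tax: set 352 − 6P = 7P − 298 → P* = $50, Q* = 52.
With the tax collected from consumers, demand (in seller-price terms) shifts: Qd = 352 − 6(P + 13).
Solving gives Q = 10 with consumers paying $57 and producers receiving $44 (the $13 wedge).
Per-trip burden: consumers $7, producers $6.
Consumers take the larger share because demand is less price-elastic here (demand slope 6 vs supply slope 7).
The less price-elastic side of the market bears the larger share of a per-unit tax.

Consumers bear the larger share: $7 per trip.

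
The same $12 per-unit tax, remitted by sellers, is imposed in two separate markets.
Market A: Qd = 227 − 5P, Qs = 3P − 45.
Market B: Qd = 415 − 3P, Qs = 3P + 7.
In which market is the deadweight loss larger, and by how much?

Market A, by $27.

Market A: pre-tax P* = $34, Q* = 57; post-tax Q = 34.5; deadweight loss = $135.
Market B: pre-tax P* = $68, Q* = 211; post-tax Q = 193; deadweight loss = $108.
Difference: $135 vs $108 → market A is larger by $27.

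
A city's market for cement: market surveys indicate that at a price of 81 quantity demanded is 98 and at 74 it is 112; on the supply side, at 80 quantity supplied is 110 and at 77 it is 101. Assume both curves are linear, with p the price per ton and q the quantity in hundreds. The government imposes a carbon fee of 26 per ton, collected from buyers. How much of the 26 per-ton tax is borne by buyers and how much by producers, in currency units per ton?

Demand slope: (112 − 98)/(74 − 81) = -2, so qd = 260 − 2p.
Supply slope: (101 − 110)/(77 − 80) = 3, so qs = 3p − 130.
Without the tax, 260 − 2p = 3p − 130 gives 5p = 390, so p* = 78 and q* = 104.
With the tax collected from buyers, demand (in seller-price terms) shifts: qd = 260 − 2(p + 26).
Solving gives q = 72.8 with buyers paying 93.6 and producers receiving 67.6 (the 26 wedge).
Burden on buyers: 15.6; on producers: 10.4. (They sum to 26.)
The less price-elastic side of the market bears the larger share of a per-unit tax.

Buyers bear 15.6 per ton; producers bear 10.4 per ton.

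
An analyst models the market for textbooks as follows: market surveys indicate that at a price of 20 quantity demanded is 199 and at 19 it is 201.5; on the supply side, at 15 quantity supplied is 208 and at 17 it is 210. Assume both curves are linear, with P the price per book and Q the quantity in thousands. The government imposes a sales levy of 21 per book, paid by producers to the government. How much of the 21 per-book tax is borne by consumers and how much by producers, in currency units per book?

Consumers bear 6 per book; producers bear 15 per book.

Demand slope: (201.5 − 199)/(19 − 20) = -2.5, so Qd = 249 − 2.5P.
Supply slope: (210 − 208)/(17 − 15) = 1, so Qs = P + 193.
Before the tax: set 249 − 2.5P = P + 193 → P* = 16, Q* = 209.
With the tax collected from producers, supply shifts: Qs = (P − 21) + 193.
Solving gives Q = 194 with consumers paying 22 and producers receiving 1 (the 21 wedge).
Burden on consumers: 6; on producers: 15. (They sum to 21.)
The less price-elastic side of the market bears the larger share of a per-unit tax.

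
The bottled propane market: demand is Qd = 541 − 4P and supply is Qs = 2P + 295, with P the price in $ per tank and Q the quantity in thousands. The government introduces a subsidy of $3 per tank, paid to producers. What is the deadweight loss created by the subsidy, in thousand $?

Deadweight loss = $6 thousand.

Without the subsidy, 541 − 4P = 2P + 295 gives 6P = 246, so P* = $41 and Q* = 377.
With a per-unit subsidy paid to producers, each receives P + 3 per unit sold, so supply becomes Qs = 2(P + 3) + 295.
Solving gives Q = 381 with buyers paying $40 and producers receiving $43 (the $3 wedge).
Quantity rises by |ΔQ| = |377 − 381| = 4.
DWL = ½ · t · |ΔQ| = ½ · 3 · 4 = $6.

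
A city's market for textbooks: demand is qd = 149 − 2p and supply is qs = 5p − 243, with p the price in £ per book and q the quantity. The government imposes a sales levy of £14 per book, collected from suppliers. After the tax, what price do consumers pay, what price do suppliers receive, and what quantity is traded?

Without the tax, 149 − 2p = 5p − 243 gives 7p = 392, so p* = £56 and q* = 37.
With the tax collected from suppliers, supply shifts: qs = 5(p − 14) − 243.
Solving gives q = 17 with consumers paying £66 and suppliers receiving £52 (the £14 wedge).
The less price-elastic side of the market bears the larger share of a per-unit tax.

Consumers pay £66; suppliers receive £52; quantity = 17.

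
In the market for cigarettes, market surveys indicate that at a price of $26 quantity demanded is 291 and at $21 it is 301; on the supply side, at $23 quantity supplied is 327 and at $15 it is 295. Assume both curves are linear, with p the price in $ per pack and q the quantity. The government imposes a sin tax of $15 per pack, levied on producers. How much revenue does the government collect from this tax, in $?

Tax revenue = $4305.

Demand slope: (301 − 291)/(21 − 26) = -2, so qd = 343 − 2p.
Supply slope: (295 − 327)/(15 − 23) = 4, so qs = 4p + 235.
Without the tax, 343 − 2p = 4p + 235 gives 6p = 108, so p* = $18 and q* = 307.
With the tax collected from producers, supply shifts: qs = 4(p − 15) + 235.
New equilibrium: consumers pay $28, producers receive $13, q = 287. (Wedge: pb − ps = 15.)
Revenue = t · Q = 15 · 287 = $4305.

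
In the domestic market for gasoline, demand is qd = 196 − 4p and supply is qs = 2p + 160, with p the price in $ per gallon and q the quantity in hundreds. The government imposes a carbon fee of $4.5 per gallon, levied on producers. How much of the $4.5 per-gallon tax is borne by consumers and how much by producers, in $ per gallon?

Without the tax, 196 − 4p = 2p + 160 gives 6p = 36, so p* = $6 and q* = 172.
With the tax collected from producers, supply shifts: qs = 2(p − 4.5) + 160.
Solving gives q = 166 with consumers paying $7.5 and producers receiving $3 (the $4.5 wedge).
Burden on consumers: $1.5; on producers: $3. (They sum to $4.5.)

Consumers bear $1.5 per gallon; producers bear $3 per gallon.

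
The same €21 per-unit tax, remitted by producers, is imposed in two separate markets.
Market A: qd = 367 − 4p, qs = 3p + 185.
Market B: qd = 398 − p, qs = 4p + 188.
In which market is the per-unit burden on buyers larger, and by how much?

Market B, by €7.8.

Market A: pre-tax p* = €26, q* = 263; post-tax q = 227; per-unit burden on buyers = €9.
Market B: pre-tax p* = €42, q* = 356; post-tax q = 339.2; per-unit burden on buyers = €16.8.
Difference: €9 vs €16.8 → market B is larger by €7.8.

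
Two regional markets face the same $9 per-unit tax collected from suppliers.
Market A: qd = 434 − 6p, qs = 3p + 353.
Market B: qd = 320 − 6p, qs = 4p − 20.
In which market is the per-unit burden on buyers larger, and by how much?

Market B, by $0.6.

Market A: pre-tax p* = $9, q* = 380; post-tax q = 362; per-unit burden on buyers = $3.
Market B: pre-tax p* = $34, q* = 116; post-tax q = 94.4; per-unit burden on buyers = $3.6.
Difference: $3 vs $3.6 → market B is larger by $0.6.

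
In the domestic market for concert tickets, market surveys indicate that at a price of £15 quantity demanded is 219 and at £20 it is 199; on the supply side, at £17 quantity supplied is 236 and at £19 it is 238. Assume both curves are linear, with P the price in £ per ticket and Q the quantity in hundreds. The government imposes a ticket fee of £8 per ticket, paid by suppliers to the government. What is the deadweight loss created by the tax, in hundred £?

Deadweight loss = £25.6 hundred.

Demand slope: (199 − 219)/(20 − 15) = -4, so Qd = 279 − 4P.
Supply slope: (238 − 236)/(19 − 17) = 1, so Qs = P + 219.
Without the tax, 279 − 4P = P + 219 gives 5P = 60, so P* = £12 and Q* = 231.
With the tax collected from suppliers, supply shifts: Qs = (P − 8) + 219.
New equilibrium: buyers pay £13.6, suppliers receive £5.6, Q = 224.6. (Wedge: Pb − Ps = 8.)
Quantity falls by |ΔQ| = |231 − 224.6| = 6.4.
DWL = ½ · t · |ΔQ| = ½ · 8 · 6.4 = £25.6.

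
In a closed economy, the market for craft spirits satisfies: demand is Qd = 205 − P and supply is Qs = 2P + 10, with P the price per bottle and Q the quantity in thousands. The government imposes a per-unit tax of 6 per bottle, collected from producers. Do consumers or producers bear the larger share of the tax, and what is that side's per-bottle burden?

Before the tax: set 205 − P = 2P + 10 → P* = 65, Q* = 140.
With the tax collected from producers, supply shifts: Qs = 2(P − 6) + 10.
New equilibrium: consumers pay 69, producers receive 63, Q = 136. (Wedge: Pb − Ps = 6.)
Per-bottle burden: consumers 4, producers 2.
Consumers take the larger share because demand is less price-elastic here (demand slope 1 vs supply slope 2).

Consumers bear the larger share: 4 per bottle.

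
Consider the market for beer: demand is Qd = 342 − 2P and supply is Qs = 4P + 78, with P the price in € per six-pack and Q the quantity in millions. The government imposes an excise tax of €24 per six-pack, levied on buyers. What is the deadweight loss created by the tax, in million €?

Deadweight loss = €384 million.

Without the tax, 342 − 2P = 4P + 78 gives 6P = 264, so P* = €44 and Q* = 254.
With the tax collected from buyers, demand (in seller-price terms) shifts: Qd = 342 − 2(P + 24).
Solving gives Q = 222 with buyers paying €60 and suppliers receiving €36 (the €24 wedge).
Quantity falls by |ΔQ| = |254 − 222| = 32.
DWL = ½ · t · |ΔQ| = ½ · 24 · 32 = €384.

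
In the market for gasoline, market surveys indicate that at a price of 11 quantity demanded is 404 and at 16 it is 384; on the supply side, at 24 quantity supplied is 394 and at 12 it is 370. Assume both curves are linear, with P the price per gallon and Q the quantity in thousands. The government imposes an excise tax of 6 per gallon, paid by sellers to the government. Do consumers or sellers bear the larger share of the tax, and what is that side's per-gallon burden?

Sellers bear the larger share: 4 per gallon.

Demand slope: (384 − 404)/(16 − 11) = -4, so Qd = 448 − 4P.
Supply slope: (370 − 394)/(12 − 24) = 2, so Qs = 2P + 346.
Before the tax: set 448 − 4P = 2P + 346 → P* = 17, Q* = 380.
With the tax collected from sellers, supply shifts: Qs = 2(P − 6) + 346.
Solving gives Q = 372 with consumers paying 19 and sellers receiving 13 (the 6 wedge).
Per-gallon burden: consumers 2, sellers 4.
Sellers take the larger share because supply is less price-elastic here (demand slope 4 vs supply slope 2).
The less price-elastic side of the market bears the larger share of a per-unit tax.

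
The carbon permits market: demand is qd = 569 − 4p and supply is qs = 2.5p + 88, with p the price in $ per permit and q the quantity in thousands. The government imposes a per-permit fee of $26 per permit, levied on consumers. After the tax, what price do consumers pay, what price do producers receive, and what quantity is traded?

Before the tax: set 569 − 4p = 2.5p + 88 → p* = $74, q* = 273.
With the tax collected from consumers, demand (in seller-price terms) shifts: qd = 569 − 4(p + 26).
Solving gives q = 233 with consumers paying $84 and producers receiving $58 (the $26 wedge).

Consumers pay $84; producers receive $58; quantity = 233.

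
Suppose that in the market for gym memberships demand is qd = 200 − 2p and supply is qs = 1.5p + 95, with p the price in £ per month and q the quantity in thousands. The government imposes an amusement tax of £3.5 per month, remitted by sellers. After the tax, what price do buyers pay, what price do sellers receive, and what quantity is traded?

Buyers pay £31.5; sellers receive £28; quantity = 137.

Before the tax: set 200 − 2p = 1.5p + 95 → p* = £30, q* = 140.
With the tax collected from sellers, supply shifts: qs = 1.5(p − 3.5) + 95.
New equilibrium: buyers pay £31.5, sellers receive £28, q = 137. (Wedge: pb − ps = 3.5.)
The less price-elastic side of the market bears the larger share of a per-unit tax.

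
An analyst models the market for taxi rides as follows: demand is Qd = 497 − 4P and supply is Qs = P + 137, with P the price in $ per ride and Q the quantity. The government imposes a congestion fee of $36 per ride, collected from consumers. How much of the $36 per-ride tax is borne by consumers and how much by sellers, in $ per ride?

Consumers bear $7.2 per ride; sellers bear $28.8 per ride.

Without the tax, 497 − 4P = P + 137 gives 5P = 360, so P* = $72 and Q* = 209.
With the tax collected from consumers, demand (in seller-price terms) shifts: Qd = 497 − 4(P + 36).
New equilibrium: consumers pay $79.2, sellers receive $43.2, Q = 180.2. (Wedge: Pb − Ps = 36.)
Burden on consumers: $7.2; on sellers: $28.8. (They sum to $36.)
The less price-elastic side of the market bears the larger share of a per-unit tax.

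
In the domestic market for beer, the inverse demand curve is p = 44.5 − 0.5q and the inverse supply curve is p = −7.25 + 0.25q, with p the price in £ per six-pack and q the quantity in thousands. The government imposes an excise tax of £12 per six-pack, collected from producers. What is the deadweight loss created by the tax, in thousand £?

Deadweight loss = £96 thousand.

Inverting to q(p) form: qd = 89 − 2p; qs = 4p + 29.
Without the tax, 89 − 2p = 4p + 29 gives 6p = 60, so p* = £10 and q* = 69.
With the tax collected from producers, supply shifts: qs = 4(p − 12) + 29.
New equilibrium: buyers pay £18, producers receive £6, q = 53. (Wedge: pb − ps = 12.)
Quantity falls by |ΔQ| = |69 − 53| = 16.
DWL = ½ · t · |ΔQ| = ½ · 12 · 16 = £96.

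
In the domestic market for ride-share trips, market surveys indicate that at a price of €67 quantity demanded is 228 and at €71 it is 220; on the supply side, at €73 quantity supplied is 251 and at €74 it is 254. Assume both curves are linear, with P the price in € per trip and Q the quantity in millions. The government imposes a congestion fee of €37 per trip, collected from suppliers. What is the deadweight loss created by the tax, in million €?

Demand slope: (220 − 228)/(71 − 67) = -2, so Qd = 362 − 2P.
Supply slope: (254 − 251)/(74 − 73) = 3, so Qs = 3P + 32.
Without the tax, 362 − 2P = 3P + 32 gives 5P = 330, so P* = €66 and Q* = 230.
With the tax collected from suppliers, supply shifts: Qs = 3(P − 37) + 32.
New equilibrium: buyers pay €88.2, suppliers receive €51.2, Q = 185.6. (Wedge: Pb − Ps = 37.)
Quantity falls by |ΔQ| = |230 − 185.6| = 44.4.
DWL = ½ · t · |ΔQ| = ½ · 37 · 44.4 = €821.4.

Deadweight loss = €821.4 million.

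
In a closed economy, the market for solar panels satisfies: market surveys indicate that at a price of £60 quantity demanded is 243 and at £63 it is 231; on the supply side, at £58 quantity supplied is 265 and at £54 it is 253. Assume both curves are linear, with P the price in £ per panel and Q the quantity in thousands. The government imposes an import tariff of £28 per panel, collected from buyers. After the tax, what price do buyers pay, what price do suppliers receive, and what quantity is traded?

Buyers pay £68; suppliers receive £40; quantity = 211.

Demand slope: (231 − 243)/(63 − 60) = -4, so Qd = 483 − 4P.
Supply slope: (253 − 265)/(54 − 58) = 3, so Qs = 3P + 91.
Without the tax, 483 − 4P = 3P + 91 gives 7P = 392, so P* = £56 and Q* = 259.
With the tax collected from buyers, demand (in seller-price terms) shifts: Qd = 483 − 4(P + 28).
New equilibrium: buyers pay £68, suppliers receive £40, Q = 211. (Wedge: Pb − Ps = 28.)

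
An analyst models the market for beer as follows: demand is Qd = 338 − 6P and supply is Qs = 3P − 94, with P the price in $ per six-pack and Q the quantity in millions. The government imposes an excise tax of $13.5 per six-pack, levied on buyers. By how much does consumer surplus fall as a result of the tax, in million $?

Consumer surplus falls by $164.25 million.

Before the tax: set 338 − 6P = 3P − 94 → P* = $48, Q* = 50.
With the tax collected from buyers, demand (in seller-price terms) shifts: Qd = 338 − 6(P + 13.5).
New equilibrium: buyers pay $52.5, producers receive $39, Q = 23. (Wedge: Pb − Ps = 13.5.)
ΔCS is the trapezoid between Q = 23 and Q = 50 of height $4.5: ½ · (50 + 23) · 4.5 = $164.25.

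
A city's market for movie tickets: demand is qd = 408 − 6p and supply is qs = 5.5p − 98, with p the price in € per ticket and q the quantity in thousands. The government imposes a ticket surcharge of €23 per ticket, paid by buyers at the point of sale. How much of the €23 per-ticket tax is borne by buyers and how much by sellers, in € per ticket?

Buyers bear €11 per ticket; sellers bear €12 per ticket.

Without the tax, 408 − 6p = 5.5p − 98 gives 11.5p = 506, so p* = €44 and q* = 144.
With the tax collected from buyers, demand (in seller-price terms) shifts: qd = 408 − 6(p + 23).
Solving gives q = 78 with buyers paying €55 and sellers receiving €32 (the €23 wedge).
Burden on buyers: €11; on sellers: €12. (They sum to €23.)
The less price-elastic side of the market bears the larger share of a per-unit tax.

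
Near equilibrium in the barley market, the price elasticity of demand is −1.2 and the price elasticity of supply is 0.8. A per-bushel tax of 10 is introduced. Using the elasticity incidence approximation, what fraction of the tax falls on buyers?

Incidence ratio: buyers' share ≈ εs / (εs + |εd|) = 0.8 / (0.8 + 1.2) = 0.4.
Supply is the less elastic side, so buyers bear the smaller share.

Buyers' share ≈ 0.4.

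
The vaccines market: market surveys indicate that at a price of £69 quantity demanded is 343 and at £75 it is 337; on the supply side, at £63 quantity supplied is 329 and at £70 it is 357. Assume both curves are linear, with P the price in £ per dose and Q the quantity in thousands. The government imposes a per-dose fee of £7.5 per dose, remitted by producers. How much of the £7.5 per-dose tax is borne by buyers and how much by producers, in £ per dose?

Buyers bear £6 per dose; producers bear £1.5 per dose.

Demand slope: (337 − 343)/(75 − 69) = -1, so Qd = 412 − P.
Supply slope: (357 − 329)/(70 − 63) = 4, so Qs = 4P + 77.
Before the tax: set 412 − P = 4P + 77 → P* = £67, Q* = 345.
With the tax collected from producers, supply shifts: Qs = 4(P − 7.5) + 77.
Solving gives Q = 339 with buyers paying £73 and producers receiving £65.5 (the £7.5 wedge).
Burden on buyers: £6; on producers: £1.5. (They sum to £7.5.)
The less price-elastic side of the market bears the larger share of a per-unit tax.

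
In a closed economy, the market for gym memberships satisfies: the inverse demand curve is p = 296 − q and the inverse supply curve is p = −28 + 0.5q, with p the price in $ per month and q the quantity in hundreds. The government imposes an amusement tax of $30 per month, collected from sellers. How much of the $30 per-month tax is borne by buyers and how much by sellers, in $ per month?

Buyers bear $20 per month; sellers bear $10 per month.

Inverting to q(p) form: qd = 296 − p; qs = 2p + 56.
Without the tax, 296 − p = 2p + 56 gives 3p = 240, so p* = $80 and q* = 216.
With the tax collected from sellers, supply shifts: qs = 2(p − 30) + 56.
New equilibrium: buyers pay $100, sellers receive $70, q = 196. (Wedge: pb − ps = 30.)
Burden on buyers: $20; on sellers: $10. (They sum to $30.)
The less price-elastic side of the market bears the larger share of a per-unit tax.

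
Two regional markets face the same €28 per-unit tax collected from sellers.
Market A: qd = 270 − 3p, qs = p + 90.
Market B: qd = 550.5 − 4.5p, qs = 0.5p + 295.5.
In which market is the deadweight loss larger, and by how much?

Market A: pre-tax p* = €45, q* = 135; post-tax q = 114; deadweight loss = €294.
Market B: pre-tax p* = €51, q* = 321; post-tax q = 308.4; deadweight loss = €176.4.
Difference: €294 vs €176.4 → market A is larger by €117.6.

Market A, by €117.6.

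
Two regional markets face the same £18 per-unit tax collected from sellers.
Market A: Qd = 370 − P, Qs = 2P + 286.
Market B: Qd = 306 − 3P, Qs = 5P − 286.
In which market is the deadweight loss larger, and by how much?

Market B, by £195.75.

Market A: pre-tax P* = £28, Q* = 342; post-tax Q = 330; deadweight loss = £108.
Market B: pre-tax P* = £74, Q* = 84; post-tax Q = 50.25; deadweight loss = £303.75.
Difference: £108 vs £303.75 → market B is larger by £195.75.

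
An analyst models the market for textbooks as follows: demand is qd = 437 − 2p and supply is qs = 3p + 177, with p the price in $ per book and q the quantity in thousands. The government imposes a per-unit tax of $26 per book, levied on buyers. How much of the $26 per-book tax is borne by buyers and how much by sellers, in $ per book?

Buyers bear $15.6 per book; sellers bear $10.4 per book.

Before the tax: set 437 − 2p = 3p + 177 → p* = $52, q* = 333.
With the tax collected from buyers, demand (in seller-price terms) shifts: qd = 437 − 2(p + 26).
New equilibrium: buyers pay $67.6, sellers receive $41.6, q = 301.8. (Wedge: pb − ps = 26.)
Burden on buyers: $15.6; on sellers: $10.4. (They sum to $26.)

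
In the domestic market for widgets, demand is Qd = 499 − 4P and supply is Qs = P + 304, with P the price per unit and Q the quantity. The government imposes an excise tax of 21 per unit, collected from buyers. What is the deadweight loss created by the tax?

Without the tax, 499 − 4P = P + 304 gives 5P = 195, so P* = 39 and Q* = 343.
With the tax collected from buyers, demand (in seller-price terms) shifts: Qd = 499 − 4(P + 21).
Solving gives Q = 326.2 with buyers paying 43.2 and sellers receiving 22.2 (the 21 wedge).
Quantity falls by |ΔQ| = |343 − 326.2| = 16.8.
DWL = ½ · t · |ΔQ| = ½ · 21 · 16.8 = 176.4.

Deadweight loss = 176.4.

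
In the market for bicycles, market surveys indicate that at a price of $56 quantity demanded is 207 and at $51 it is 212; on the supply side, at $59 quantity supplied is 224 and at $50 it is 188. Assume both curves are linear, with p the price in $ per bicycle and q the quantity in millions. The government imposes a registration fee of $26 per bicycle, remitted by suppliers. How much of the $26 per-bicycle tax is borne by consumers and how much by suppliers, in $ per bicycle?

Demand slope: (212 − 207)/(51 − 56) = -1, so qd = 263 − p.
Supply slope: (188 − 224)/(50 − 59) = 4, so qs = 4p − 12.
Before the tax: set 263 − p = 4p − 12 → p* = $55, q* = 208.
With the tax collected from suppliers, supply shifts: qs = 4(p − 26) − 12.
Solving gives q = 187.2 with consumers paying $75.8 and suppliers receiving $49.8 (the $26 wedge).
Burden on consumers: $20.8; on suppliers: $5.2. (They sum to $26.)
The less price-elastic side of the market bears the larger share of a per-unit tax.

Consumers bear $20.8 per bicycle; suppliers bear $5.2 per bicycle.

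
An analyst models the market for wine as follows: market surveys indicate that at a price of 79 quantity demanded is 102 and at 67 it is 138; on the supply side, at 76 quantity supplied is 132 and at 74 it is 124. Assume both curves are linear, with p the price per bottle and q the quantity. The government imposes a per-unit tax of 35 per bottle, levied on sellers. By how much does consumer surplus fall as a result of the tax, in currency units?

Consumer surplus falls by 1800.

Demand slope: (138 − 102)/(67 − 79) = -3, so qd = 339 − 3p.
Supply slope: (124 − 132)/(74 − 76) = 4, so qs = 4p − 172.
Before the tax: set 339 − 3p = 4p − 172 → p* = 73, q* = 120.
With the tax collected from sellers, supply shifts: qs = 4(p − 35) − 172.
Solving gives q = 60 with buyers paying 93 and sellers receiving 58 (the 35 wedge).
ΔCS is the trapezoid between Q = 60 and Q = 120 of height 20: ½ · (120 + 60) · 20 = 1800.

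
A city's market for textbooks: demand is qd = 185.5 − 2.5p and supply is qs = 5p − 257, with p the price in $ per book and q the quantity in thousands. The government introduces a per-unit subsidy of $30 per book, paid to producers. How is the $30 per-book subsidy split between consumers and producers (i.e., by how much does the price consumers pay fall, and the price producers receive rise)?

Without the subsidy, 185.5 − 2.5p = 5p − 257 gives 7.5p = 442.5, so p* = $59 and q* = 38.
With a per-unit subsidy paid to producers, each receives p + 30 per unit sold, so supply becomes qs = 5(p + 30) − 257.
New equilibrium: consumers pay $39, producers receive $69, q = 88. (Wedge: pb − ps = −30.)
Gain to consumers: $20; to producers: $10. (They sum to $30.)

Consumers gain $20 per book; producers gain $10 per book.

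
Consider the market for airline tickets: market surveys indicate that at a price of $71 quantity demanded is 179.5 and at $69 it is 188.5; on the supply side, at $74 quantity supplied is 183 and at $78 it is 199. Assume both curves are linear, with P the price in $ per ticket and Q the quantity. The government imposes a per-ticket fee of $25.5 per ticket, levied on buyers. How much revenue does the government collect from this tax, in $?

Demand slope: (188.5 − 179.5)/(69 − 71) = -4.5, so Qd = 499 − 4.5P.
Supply slope: (199 − 183)/(78 − 74) = 4, so Qs = 4P − 113.
Without the tax, 499 − 4.5P = 4P − 113 gives 8.5P = 612, so P* = $72 and Q* = 175.
With the tax collected from buyers, demand (in seller-price terms) shifts: Qd = 499 − 4.5(P + 25.5).
Solving gives Q = 121 with buyers paying $84 and suppliers receiving $58.5 (the $25.5 wedge).
Revenue = t · Q = 25.5 · 121 = $3085.5.

Tax revenue = $3085.5.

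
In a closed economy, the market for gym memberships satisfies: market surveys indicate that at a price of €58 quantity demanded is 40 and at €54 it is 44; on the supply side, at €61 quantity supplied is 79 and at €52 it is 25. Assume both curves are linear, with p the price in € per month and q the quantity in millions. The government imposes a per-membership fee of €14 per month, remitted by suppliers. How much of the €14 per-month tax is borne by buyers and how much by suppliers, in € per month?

Buyers bear €12 per month; suppliers bear €2 per month.

Demand slope: (44 − 40)/(54 − 58) = -1, so qd = 98 − p.
Supply slope: (25 − 79)/(52 − 61) = 6, so qs = 6p − 287.
Before the tax: set 98 − p = 6p − 287 → p* = €55, q* = 43.
With the tax collected from suppliers, supply shifts: qs = 6(p − 14) − 287.
New equilibrium: buyers pay €67, suppliers receive €53, q = 31. (Wedge: pb − ps = 14.)
Burden on buyers: €12; on suppliers: €2. (They sum to €14.)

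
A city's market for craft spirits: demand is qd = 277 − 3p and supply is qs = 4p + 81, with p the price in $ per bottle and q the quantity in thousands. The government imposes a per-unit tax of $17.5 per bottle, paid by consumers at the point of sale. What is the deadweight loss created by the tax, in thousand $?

Before the tax: set 277 − 3p = 4p + 81 → p* = $28, q* = 193.
With the tax collected from consumers, demand (in seller-price terms) shifts: qd = 277 − 3(p + 17.5).
Solving gives q = 163 with consumers paying $38 and suppliers receiving $20.5 (the $17.5 wedge).
Quantity falls by |ΔQ| = |193 − 163| = 30.
DWL = ½ · t · |ΔQ| = ½ · 17.5 · 30 = $262.5.

Deadweight loss = $262.5 thousand.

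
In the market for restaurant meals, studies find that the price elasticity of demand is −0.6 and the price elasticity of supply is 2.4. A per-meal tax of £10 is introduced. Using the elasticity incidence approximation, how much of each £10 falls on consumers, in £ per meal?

Incidence ratio: consumers' share ≈ εs / (εs + |εd|) = 2.4 / (2.4 + 0.6) = 0.8.
So consumers bear ≈ 0.8 × £10 = £8; producers bear £2.

Consumers bear ≈ £8 per meal.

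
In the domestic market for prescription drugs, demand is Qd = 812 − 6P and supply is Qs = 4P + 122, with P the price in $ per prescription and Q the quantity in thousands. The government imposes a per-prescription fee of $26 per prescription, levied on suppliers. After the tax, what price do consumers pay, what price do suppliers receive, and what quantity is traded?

Before the tax: set 812 − 6P = 4P + 122 → P* = $69, Q* = 398.
With the tax collected from suppliers, supply shifts: Qs = 4(P − 26) + 122.
New equilibrium: consumers pay $79.4, suppliers receive $53.4, Q = 335.6. (Wedge: Pb − Ps = 26.)
The less price-elastic side of the market bears the larger share of a per-unit tax.

Consumers pay $79.4; suppliers receive $53.4; quantity = 335.6.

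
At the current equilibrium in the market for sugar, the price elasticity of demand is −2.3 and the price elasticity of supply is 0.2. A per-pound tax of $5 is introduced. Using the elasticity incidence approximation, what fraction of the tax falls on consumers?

Consumers' share ≈ 0.08.

Incidence ratio: consumers' share ≈ εs / (εs + |εd|) = 0.2 / (0.2 + 2.3) = 0.08.
Supply is the less elastic side, so consumers bear the smaller share.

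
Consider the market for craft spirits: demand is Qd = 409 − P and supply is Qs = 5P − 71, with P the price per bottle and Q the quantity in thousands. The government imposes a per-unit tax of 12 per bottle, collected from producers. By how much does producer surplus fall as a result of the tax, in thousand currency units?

Without the tax, 409 − P = 5P − 71 gives 6P = 480, so P* = 80 and Q* = 329.
With the tax collected from producers, supply shifts: Qs = 5(P − 12) − 71.
Solving gives Q = 319 with buyers paying 90 and producers receiving 78 (the 12 wedge).
ΔPS is the trapezoid between Q = 319 and Q = 329 of height 2: ½ · (329 + 319) · 2 = 648.

Producer surplus falls by 648 thousand.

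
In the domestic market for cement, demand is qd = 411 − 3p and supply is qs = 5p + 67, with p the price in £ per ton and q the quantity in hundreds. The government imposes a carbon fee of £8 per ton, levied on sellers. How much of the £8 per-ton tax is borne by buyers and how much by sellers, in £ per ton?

Buyers bear £5 per ton; sellers bear £3 per ton.

Without the tax, 411 − 3p = 5p + 67 gives 8p = 344, so p* = £43 and q* = 282.
With the tax collected from sellers, supply shifts: qs = 5(p − 8) + 67.
New equilibrium: buyers pay £48, sellers receive £40, q = 267. (Wedge: pb − ps = 8.)
Burden on buyers: £5; on sellers: £3. (They sum to £8.)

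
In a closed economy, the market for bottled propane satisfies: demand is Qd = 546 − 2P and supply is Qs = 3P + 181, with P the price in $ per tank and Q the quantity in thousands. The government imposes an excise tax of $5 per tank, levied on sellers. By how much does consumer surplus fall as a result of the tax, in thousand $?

Consumer surplus falls by $1191 thousand.

Before the tax: set 546 − 2P = 3P + 181 → P* = $73, Q* = 400.
With the tax collected from sellers, supply shifts: Qs = 3(P − 5) + 181.
New equilibrium: buyers pay $76, sellers receive $71, Q = 394. (Wedge: Pb − Ps = 5.)
ΔCS is the trapezoid between Q = 394 and Q = 400 of height $3: ½ · (400 + 394) · 3 = $1191.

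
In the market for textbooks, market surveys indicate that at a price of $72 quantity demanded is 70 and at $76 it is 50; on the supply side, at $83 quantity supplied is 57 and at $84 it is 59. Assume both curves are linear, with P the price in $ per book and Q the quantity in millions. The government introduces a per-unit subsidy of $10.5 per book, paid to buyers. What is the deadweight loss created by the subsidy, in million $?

Demand slope: (50 − 70)/(76 − 72) = -5, so Qd = 430 − 5P.
Supply slope: (59 − 57)/(84 − 83) = 2, so Qs = 2P − 109.
Before the subsidy: set 430 − 5P = 2P − 109 → P* = $77, Q* = 45.
With a per-unit subsidy paid to buyers, each effectively pays P − 10.5, so demand becomes Qd = 430 − 5(P − 10.5).
New equilibrium: buyers pay $74, producers receive $84.5, Q = 60. (Wedge: Pb − Ps = −10.5.)
Quantity rises by |ΔQ| = |45 − 60| = 15.
DWL = ½ · t · |ΔQ| = ½ · 10.5 · 15 = $78.75.

Deadweight loss = $78.75 million.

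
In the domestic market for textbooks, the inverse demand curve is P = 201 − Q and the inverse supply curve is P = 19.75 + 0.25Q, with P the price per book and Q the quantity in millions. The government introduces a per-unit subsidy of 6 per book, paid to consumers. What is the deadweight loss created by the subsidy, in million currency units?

Deadweight loss = 14.4 million.

Inverting to Q(P) form: Qd = 201 − P; Qs = 4P − 79.
Without the subsidy, 201 − P = 4P − 79 gives 5P = 280, so P* = 56 and Q* = 145.
With a per-unit subsidy paid to consumers, each effectively pays P − 6, so demand becomes Qd = 201 − (P − 6).
New equilibrium: consumers pay 51.2, producers receive 57.2, Q = 149.8. (Wedge: Pb − Ps = −6.)
Quantity rises by |ΔQ| = |145 − 149.8| = 4.8.
DWL = ½ · t · |ΔQ| = ½ · 6 · 4.8 = 14.4.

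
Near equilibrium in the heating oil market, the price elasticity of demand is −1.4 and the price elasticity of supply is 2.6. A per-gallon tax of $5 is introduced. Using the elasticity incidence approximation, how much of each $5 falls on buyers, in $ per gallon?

Incidence ratio: buyers' share ≈ εs / (εs + |εd|) = 2.6 / (2.6 + 1.4) = 0.65.
So buyers bear ≈ 0.65 × $5 = $3.25; producers bear $1.75.

Buyers bear ≈ $3.25 per gallon.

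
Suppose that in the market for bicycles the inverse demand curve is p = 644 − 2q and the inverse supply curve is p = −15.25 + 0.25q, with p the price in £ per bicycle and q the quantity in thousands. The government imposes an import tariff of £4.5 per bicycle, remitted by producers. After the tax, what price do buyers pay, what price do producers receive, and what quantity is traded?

Buyers pay £62; producers receive £57.5; quantity = 291.

Rewrite in direct form: qd = 322 − 0.5p and qs = 4p + 61.
Before the tax: set 322 − 0.5p = 4p + 61 → p* = £58, q* = 293.
With the tax collected from producers, supply shifts: qs = 4(p − 4.5) + 61.
Solving gives q = 291 with buyers paying £62 and producers receiving £57.5 (the £4.5 wedge).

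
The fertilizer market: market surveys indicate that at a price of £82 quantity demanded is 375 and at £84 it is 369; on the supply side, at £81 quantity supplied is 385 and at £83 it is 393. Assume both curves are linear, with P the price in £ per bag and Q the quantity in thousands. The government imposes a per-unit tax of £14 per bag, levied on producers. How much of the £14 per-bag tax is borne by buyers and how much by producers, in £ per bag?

Demand slope: (369 − 375)/(84 − 82) = -3, so Qd = 621 − 3P.
Supply slope: (393 − 385)/(83 − 81) = 4, so Qs = 4P + 61.
Without the tax, 621 − 3P = 4P + 61 gives 7P = 560, so P* = £80 and Q* = 381.
With the tax collected from producers, supply shifts: Qs = 4(P − 14) + 61.
New equilibrium: buyers pay £88, producers receive £74, Q = 357. (Wedge: Pb − Ps = 14.)
Burden on buyers: £8; on producers: £6. (They sum to £14.)
The less price-elastic side of the market bears the larger share of a per-unit tax.

Buyers bear £8 per bag; producers bear £6 per bag.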